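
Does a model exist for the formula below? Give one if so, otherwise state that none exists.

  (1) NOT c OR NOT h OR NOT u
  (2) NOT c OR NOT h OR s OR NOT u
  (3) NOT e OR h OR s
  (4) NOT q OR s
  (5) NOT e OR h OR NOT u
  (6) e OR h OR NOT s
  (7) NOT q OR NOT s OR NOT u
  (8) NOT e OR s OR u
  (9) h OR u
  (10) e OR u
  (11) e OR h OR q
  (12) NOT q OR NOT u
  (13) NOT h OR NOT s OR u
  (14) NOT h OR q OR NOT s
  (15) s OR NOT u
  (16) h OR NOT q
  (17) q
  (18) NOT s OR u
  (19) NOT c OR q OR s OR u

Unsatisfiable — no assignment works.

Case q = True:
  (NOT q OR s) forces s = True.
  (NOT q OR NOT s OR NOT u) forces u = False.
  Clause (NOT s OR u) is falsified — contradiction.
Case q = False:
  Clause (q) is falsified — contradiction.
Both cases fail, so the formula is unsatisfiable.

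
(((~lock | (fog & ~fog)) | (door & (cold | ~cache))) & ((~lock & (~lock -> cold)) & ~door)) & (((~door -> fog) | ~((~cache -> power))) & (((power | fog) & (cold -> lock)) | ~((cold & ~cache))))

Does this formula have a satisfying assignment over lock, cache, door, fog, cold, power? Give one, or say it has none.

lock = False, cache = True, door = False, fog = True, cold = True, power = False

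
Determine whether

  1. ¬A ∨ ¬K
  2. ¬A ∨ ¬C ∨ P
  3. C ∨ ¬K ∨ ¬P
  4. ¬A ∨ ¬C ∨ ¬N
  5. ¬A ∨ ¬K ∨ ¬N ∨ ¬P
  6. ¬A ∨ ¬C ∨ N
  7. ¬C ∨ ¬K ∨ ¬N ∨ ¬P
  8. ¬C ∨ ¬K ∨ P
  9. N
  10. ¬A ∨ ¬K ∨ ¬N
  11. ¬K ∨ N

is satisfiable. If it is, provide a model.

Unit clause (N) forces N = True.
Set P = False.
Set K = False.
Set A = False.
Set C = False.
All clauses satisfied.

P = False; K = False; A = False; C = False; N = True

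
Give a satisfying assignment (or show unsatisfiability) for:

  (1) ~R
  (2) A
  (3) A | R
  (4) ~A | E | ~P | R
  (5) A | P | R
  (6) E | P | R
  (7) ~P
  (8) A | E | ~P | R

A: True, P: False, E: True, R: False

Unit clause (~R) forces R = False.
Unit clause (A) forces A = True.
Unit clause (~P) forces P = False.
In (E | P | R) only E is left, so E = True.
All clauses satisfied.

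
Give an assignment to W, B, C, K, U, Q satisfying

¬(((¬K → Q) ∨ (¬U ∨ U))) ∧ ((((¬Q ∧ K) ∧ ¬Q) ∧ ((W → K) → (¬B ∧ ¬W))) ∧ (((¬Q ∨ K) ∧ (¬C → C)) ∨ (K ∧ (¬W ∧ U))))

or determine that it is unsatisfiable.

The conjunct ¬(((¬K → Q) ∨ (¬U ∨ U))) is unsatisfiable on its own:
  K=F, U=F, Q=F: evaluates to False.
  K=F, U=F, Q=T: evaluates to False.
  K=F, U=T, Q=F: evaluates to False.
  K=F, U=T, Q=T: evaluates to False.
  K=T, U=F, Q=F: evaluates to False.
  K=T, U=F, Q=T: evaluates to False.
  K=T, U=T, Q=F: evaluates to False.
  K=T, U=T, Q=T: evaluates to False.
So the whole conjunction is unsatisfiable.

No satisfying assignment exists.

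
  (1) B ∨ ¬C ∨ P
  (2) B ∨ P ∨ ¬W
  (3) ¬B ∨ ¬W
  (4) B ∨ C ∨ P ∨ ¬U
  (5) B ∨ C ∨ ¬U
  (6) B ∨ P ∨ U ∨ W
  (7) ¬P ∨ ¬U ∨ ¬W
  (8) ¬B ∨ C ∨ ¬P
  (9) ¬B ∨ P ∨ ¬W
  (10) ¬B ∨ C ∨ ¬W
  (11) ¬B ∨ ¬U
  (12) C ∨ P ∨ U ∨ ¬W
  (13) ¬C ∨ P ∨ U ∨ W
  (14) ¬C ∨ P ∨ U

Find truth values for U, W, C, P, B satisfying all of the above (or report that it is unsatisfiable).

U = False; W = False; C = False; P = True; B = False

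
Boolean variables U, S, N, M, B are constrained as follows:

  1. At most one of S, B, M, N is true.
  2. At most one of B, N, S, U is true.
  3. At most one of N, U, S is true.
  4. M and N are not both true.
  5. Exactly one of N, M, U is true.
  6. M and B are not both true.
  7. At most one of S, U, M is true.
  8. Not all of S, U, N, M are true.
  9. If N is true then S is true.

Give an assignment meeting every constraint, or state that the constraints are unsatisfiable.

U = False; S = False; N = False; M = True; B = False

  (1) {S, B, M, N}: 1 true — at most one ✓
  (2) {B, N, S, U}: 0 true — at most one ✓
  (3) {N, U, S}: 0 true — at most one ✓
  (4) M=T, N=F — not both ✓
  (5) {N, M, U}: 1 true — exactly one ✓
  (6) M=T, B=F — not both ✓
  (7) {S, U, M}: 1 true — at most one ✓
  (8) {S, U, N, M}: 1/4 true — not all ✓
  (9) N=F ⇒ S: vacuous ✓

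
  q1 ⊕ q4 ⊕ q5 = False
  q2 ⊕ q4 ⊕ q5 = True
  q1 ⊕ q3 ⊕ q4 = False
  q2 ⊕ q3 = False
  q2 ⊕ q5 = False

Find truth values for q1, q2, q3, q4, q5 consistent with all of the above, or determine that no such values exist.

q1 = True; q2 = False; q3 = False; q4 = True; q5 = False

q1 ⊕ q4 ⊕ q5 = T ⊕ T ⊕ F = False ✓
q2 ⊕ q4 ⊕ q5 = F ⊕ T ⊕ F = True ✓
q1 ⊕ q3 ⊕ q4 = T ⊕ F ⊕ T = False ✓
q2 ⊕ q3 = F ⊕ F = False ✓
q2 ⊕ q5 = F ⊕ F = False ✓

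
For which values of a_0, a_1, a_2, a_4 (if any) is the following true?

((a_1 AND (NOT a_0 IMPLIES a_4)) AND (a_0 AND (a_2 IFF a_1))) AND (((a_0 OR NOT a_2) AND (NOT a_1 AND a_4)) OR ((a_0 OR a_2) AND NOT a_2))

Case a_0 = True: the formula simplifies to (a_1 AND (a_2 IFF a_1)) AND ((NOT a_1 AND a_4) OR NOT a_2).
  a_1 = True: simplifies to a_2 AND NOT a_2.
    a_2 = True: the conjunct NOT a_2 is False.
    a_2 = False: the conjunct a_2 is False.
  a_1 = False: the conjunct a_1 is False.
Case a_0 = False: the conjunct a_0 is False.
Both cases fail — unsatisfiable.

Unsatisfiable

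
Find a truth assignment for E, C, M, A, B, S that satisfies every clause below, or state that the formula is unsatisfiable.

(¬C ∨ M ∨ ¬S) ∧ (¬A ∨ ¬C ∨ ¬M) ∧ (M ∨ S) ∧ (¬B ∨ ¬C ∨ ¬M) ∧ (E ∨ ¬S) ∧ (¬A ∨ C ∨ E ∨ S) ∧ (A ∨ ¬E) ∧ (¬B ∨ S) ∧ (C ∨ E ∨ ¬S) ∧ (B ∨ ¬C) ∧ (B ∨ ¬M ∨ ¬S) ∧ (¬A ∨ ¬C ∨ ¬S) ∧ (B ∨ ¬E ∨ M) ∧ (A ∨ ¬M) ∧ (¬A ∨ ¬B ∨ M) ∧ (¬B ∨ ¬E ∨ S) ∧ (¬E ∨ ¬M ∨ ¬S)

E = True; C = False; M = True; A = True; B = False; S = False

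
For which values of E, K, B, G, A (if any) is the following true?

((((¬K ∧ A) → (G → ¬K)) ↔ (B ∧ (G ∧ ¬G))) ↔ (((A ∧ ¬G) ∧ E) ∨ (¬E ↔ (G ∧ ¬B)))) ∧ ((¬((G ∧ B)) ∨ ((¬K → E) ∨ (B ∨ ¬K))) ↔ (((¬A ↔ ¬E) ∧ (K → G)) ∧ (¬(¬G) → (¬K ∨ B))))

E = False, K = False, B = True, G = False, A = False

  (((¬K ∧ A) → (G → ¬K)) ↔ (B ∧ (G ∧ ¬G))) ↔ (((A ∧ ¬G) ∧ E) ∨ (¬E ↔ (G ∧ ¬B))) = True
    ((¬K ∧ A) → (G → ¬K)) ↔ (B ∧ (G ∧ ¬G)) = False
      (¬K ∧ A) → (G → ¬K) = True
        ¬K ∧ A = False
          ¬K = True
        G → ¬K = True
          ¬K = True
      B ∧ (G ∧ ¬G) = False
        G ∧ ¬G = False
          ¬G = True
    ((A ∧ ¬G) ∧ E) ∨ (¬E ↔ (G ∧ ¬B)) = False
      (A ∧ ¬G) ∧ E = False
        A ∧ ¬G = False
          ¬G = True
      ¬E ↔ (G ∧ ¬B) = False
        ¬E = True
        G ∧ ¬B = False
          ¬B = False
  (¬((G ∧ B)) ∨ ((¬K → E) ∨ (B ∨ ¬K))) ↔ (((¬A ↔ ¬E) ∧ (K → G)) ∧ (¬(¬G) → (¬K ∨ B))) = True
    ¬((G ∧ B)) ∨ ((¬K → E) ∨ (B ∨ ¬K)) = True
      ¬((G ∧ B)) = True
        G ∧ B = False
      (¬K → E) ∨ (B ∨ ¬K) = True
        ¬K → E = False
          ¬K = True
        B ∨ ¬K = True
          ¬K = True
    ((¬A ↔ ¬E) ∧ (K → G)) ∧ (¬(¬G) → (¬K ∨ B)) = True
      (¬A ↔ ¬E) ∧ (K → G) = True
        ¬A ↔ ¬E = True
          ¬A = True
          ¬E = True
        K → G = True
      ¬(¬G) → (¬K ∨ B) = True
        ¬(¬G) = False
          ¬G = True
        ¬K ∨ B = True
          ¬K = True
Both conjuncts True, so the formula holds.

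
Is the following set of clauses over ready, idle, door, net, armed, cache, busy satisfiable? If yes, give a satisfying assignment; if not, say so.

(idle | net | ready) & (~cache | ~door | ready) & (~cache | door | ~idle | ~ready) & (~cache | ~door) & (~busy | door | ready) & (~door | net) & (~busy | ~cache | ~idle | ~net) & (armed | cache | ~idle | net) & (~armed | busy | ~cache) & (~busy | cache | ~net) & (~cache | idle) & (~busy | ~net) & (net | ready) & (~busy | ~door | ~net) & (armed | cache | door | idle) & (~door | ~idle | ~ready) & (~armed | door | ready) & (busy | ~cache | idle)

Set ready = False.
  then (net | ready) forces net = True.
  then (~busy | ~net) forces busy = False.
Set idle = False.
  then (~cache | idle) forces cache = False.
Set door = True.
Set armed = True.
All clauses satisfied.

ready=F; idle=F; door=T; net=T; armed=T; cache=F; busy=F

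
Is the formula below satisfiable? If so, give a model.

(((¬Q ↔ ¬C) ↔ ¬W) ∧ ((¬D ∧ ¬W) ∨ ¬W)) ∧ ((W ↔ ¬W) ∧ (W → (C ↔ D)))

The conjunct W ↔ ¬W is unsatisfiable on its own:
  W=F: evaluates to False.
  W=T: evaluates to False.
So the whole conjunction is unsatisfiable.

Unsatisfiable — no assignment works.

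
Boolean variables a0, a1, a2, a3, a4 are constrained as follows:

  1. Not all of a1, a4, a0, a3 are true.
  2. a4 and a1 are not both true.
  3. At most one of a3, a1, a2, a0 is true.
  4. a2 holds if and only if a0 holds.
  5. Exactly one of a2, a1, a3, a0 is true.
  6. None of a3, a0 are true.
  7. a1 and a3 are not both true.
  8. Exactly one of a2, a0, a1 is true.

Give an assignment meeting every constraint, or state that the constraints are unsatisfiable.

a0: False, a1: True, a2: False, a3: False, a4: False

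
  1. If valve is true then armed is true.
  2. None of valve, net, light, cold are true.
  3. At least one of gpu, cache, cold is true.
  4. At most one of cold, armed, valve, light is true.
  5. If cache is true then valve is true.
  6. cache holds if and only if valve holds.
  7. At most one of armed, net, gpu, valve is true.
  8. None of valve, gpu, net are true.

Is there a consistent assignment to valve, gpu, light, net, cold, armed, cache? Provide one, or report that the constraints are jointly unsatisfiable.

Case gpu = True:
  Constraint (8) is violated (gpu=T) — contradiction.
Case gpu = False:
  (2) forces valve = False.
  (2) forces net = False.
  (2) forces light = False.
  (2) forces cold = False.
  (3) with gpu=F, cold=F forces cache = True.
  Constraint (5) is violated (cache=T, valve=F) — contradiction.
Both cases fail — unsatisfiable.

UNSATISFIABLE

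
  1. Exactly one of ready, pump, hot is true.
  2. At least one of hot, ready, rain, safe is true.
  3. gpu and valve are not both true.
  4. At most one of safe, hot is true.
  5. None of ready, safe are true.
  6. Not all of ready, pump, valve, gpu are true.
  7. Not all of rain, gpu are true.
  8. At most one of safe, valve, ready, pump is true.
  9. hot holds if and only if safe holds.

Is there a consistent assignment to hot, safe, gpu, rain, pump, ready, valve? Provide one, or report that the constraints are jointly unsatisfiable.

hot = False, safe = False, gpu = False, rain = True, pump = True, ready = False, valve = False

  (1) {ready, pump, hot}: 1 true — exactly one ✓
  (2) {hot, ready, rain, safe}: 1 true — at least one ✓
  (3) gpu=F, valve=F — not both ✓
  (4) {safe, hot}: 0 true — at most one ✓
  (5) {ready, safe}: 0 true — none ✓
  (6) {ready, pump, valve, gpu}: 1/4 true — not all ✓
  (7) {rain, gpu}: 1/2 true — not all ✓
  (8) {safe, valve, ready, pump}: 1 true — at most one ✓
  (9) hot=F, safe=F — same ✓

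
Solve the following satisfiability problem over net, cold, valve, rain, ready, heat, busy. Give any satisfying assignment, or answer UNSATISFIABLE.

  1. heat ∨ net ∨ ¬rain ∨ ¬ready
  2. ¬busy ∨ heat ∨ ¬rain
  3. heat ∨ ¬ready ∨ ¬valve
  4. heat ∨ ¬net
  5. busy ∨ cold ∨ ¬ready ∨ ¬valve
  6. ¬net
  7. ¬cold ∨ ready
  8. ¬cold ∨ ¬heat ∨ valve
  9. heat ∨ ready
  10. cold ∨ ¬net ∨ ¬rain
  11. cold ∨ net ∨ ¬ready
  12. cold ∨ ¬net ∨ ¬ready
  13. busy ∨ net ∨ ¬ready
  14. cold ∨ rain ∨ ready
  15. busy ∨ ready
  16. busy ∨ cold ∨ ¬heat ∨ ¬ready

Unit clause (¬net) forces net = False.
Set cold = True.
  then (¬cold ∨ ready) forces ready = True.
  then (busy ∨ net ∨ ¬ready) forces busy = True.
Set valve = True.
  then (heat ∨ ¬ready ∨ ¬valve) forces heat = True.
Set rain = True.
All clauses satisfied.

net: False, cold: True, valve: True, rain: True, ready: True, heat: True, busy: True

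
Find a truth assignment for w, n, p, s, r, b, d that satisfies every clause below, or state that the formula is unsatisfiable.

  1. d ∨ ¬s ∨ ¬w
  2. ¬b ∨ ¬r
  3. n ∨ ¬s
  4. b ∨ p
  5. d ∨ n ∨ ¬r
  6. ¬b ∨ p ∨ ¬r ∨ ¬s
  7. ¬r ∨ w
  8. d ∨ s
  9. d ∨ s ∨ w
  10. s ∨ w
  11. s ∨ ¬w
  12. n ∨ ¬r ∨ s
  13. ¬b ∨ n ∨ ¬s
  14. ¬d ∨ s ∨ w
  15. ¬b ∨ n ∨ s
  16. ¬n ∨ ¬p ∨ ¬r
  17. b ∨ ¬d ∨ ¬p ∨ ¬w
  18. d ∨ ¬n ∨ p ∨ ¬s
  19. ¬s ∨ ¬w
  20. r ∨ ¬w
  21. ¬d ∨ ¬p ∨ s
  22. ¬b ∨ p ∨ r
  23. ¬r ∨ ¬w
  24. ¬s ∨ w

Unsatisfiable — no assignment works.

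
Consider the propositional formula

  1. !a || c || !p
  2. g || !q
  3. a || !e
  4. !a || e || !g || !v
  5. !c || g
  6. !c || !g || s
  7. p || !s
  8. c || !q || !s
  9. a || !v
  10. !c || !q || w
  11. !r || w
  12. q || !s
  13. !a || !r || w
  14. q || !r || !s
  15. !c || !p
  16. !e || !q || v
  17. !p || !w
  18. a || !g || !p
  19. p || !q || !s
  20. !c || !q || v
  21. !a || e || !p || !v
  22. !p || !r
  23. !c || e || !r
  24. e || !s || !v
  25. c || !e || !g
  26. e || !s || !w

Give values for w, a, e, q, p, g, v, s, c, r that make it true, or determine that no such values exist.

w: True, a: True, e: True, q: False, p: False, g: False, v: False, s: False, c: False, r: False

Set w = True.
  then (!p || !w) forces p = False.
  then (p || !s) forces s = False.
Set a = True.
Set e = True.
Try q = True:
  (g || !q) forces g = True.
  (!c || !g || s) forces c = False.
  clause (c || !e || !g) is falsified — backtrack.
So q = False.
Set g = False.
  then (!c || g) forces c = False.
Set v = False.
Set r = False.
All clauses satisfied.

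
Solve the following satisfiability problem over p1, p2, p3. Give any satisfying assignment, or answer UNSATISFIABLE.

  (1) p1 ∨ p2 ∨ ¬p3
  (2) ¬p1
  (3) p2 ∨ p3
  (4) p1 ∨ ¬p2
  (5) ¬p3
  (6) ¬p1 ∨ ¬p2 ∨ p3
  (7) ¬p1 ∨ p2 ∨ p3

Case p1 = True:
  Clause (¬p1) is falsified — contradiction.
Case p1 = False:
  (p1 ∨ ¬p2) forces p2 = False.
  (p1 ∨ p2 ∨ ¬p3) forces p3 = False.
  Clause (p2 ∨ p3) is falsified — contradiction.
Both cases fail, so the formula is unsatisfiable.

The formula is unsatisfiable.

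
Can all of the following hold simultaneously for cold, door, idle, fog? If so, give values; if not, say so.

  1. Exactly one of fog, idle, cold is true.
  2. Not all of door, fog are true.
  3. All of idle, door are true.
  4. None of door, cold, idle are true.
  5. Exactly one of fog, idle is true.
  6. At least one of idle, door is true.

No satisfying assignment exists.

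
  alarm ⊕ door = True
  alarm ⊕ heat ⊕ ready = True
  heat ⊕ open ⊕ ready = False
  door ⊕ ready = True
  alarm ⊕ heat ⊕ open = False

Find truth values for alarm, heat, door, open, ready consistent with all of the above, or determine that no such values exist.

alarm: False; heat: True; door: True; open: True; ready: False

alarm ⊕ door = F ⊕ T = True ✓
alarm ⊕ heat ⊕ ready = F ⊕ T ⊕ F = True ✓
heat ⊕ open ⊕ ready = T ⊕ T ⊕ F = False ✓
door ⊕ ready = T ⊕ F = True ✓
alarm ⊕ heat ⊕ open = F ⊕ T ⊕ T = False ✓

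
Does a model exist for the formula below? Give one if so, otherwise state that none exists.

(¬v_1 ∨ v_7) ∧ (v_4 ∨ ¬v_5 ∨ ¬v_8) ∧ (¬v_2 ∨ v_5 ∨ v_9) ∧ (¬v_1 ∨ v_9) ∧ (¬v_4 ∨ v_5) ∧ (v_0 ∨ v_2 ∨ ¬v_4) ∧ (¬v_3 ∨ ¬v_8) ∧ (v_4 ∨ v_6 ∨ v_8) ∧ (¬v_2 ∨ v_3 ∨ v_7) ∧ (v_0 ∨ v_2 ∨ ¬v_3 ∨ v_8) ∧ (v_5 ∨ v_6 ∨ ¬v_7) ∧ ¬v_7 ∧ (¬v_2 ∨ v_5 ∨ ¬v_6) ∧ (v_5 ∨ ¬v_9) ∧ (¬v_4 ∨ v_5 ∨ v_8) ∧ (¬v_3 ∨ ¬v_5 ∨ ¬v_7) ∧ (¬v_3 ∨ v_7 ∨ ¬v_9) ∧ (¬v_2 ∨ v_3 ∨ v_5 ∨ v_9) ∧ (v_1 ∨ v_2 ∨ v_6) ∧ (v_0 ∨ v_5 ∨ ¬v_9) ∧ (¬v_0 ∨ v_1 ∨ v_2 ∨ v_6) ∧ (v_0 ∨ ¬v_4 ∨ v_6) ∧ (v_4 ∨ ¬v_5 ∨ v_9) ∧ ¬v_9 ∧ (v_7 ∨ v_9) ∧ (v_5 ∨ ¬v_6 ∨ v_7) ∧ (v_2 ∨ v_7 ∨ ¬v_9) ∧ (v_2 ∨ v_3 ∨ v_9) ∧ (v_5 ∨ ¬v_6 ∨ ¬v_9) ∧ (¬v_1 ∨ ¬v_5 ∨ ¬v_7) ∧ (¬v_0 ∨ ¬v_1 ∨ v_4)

Case v_7 = True:
  Clause (¬v_7) is falsified — contradiction.
Case v_7 = False:
  (¬v_1 ∨ v_7) forces v_1 = False.
  (¬v_9) forces v_9 = False.
  Clause (v_7 ∨ v_9) is falsified — contradiction.
Both cases fail, so the formula is unsatisfiable.

No satisfying assignment exists.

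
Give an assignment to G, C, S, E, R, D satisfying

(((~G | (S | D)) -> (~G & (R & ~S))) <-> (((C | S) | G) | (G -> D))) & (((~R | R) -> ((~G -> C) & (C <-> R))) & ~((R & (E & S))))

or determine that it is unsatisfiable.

G = False, C = True, S = False, E = False, R = True, D = True

  ((~G | (S | D)) -> (~G & (R & ~S))) <-> (((C | S) | G) | (G -> D)) = True
    (~G | (S | D)) -> (~G & (R & ~S)) = True
      ~G | (S | D) = True
        ~G = True
        S | D = True
      ~G & (R & ~S) = True
        ~G = True
        R & ~S = True
          ~S = True
    ((C | S) | G) | (G -> D) = True
      (C | S) | G = True
        C | S = True
      G -> D = True
  ((~R | R) -> ((~G -> C) & (C <-> R))) & ~((R & (E & S))) = True
    (~R | R) -> ((~G -> C) & (C <-> R)) = True
      ~R | R = True
        ~R = False
      (~G -> C) & (C <-> R) = True
        ~G -> C = True
          ~G = True
        C <-> R = True
    ~((R & (E & S))) = True
      R & (E & S) = False
        E & S = False
Both conjuncts True, so the formula holds.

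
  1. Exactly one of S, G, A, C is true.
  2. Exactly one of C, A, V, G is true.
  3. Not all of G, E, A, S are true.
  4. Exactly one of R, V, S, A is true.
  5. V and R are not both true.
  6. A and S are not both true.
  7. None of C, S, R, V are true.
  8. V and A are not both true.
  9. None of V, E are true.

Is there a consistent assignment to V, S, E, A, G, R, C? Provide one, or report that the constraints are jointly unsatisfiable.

V = False; S = False; E = False; A = True; G = False; R = False; C = False

  (1) {S, G, A, C}: 1 true — exactly one ✓
  (2) {C, A, V, G}: 1 true — exactly one ✓
  (3) {G, E, A, S}: 1/4 true — not all ✓
  (4) {R, V, S, A}: 1 true — exactly one ✓
  (5) V=F, R=F — not both ✓
  (6) A=T, S=F — not both ✓
  (7) {C, S, R, V}: 0 true — none ✓
  (8) V=F, A=T — not both ✓
  (9) {V, E}: 0 true — none ✓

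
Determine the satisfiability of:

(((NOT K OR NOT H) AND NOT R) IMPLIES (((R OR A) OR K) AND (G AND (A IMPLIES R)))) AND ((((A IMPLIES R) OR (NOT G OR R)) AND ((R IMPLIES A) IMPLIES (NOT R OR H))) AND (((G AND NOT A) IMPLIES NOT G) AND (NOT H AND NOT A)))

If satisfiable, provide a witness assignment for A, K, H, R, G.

A: False; K: True; H: False; R: True; G: False

  ((NOT K OR NOT H) AND NOT R) IMPLIES (((R OR A) OR K) AND (G AND (A IMPLIES R))) = True
    (NOT K OR NOT H) AND NOT R = False
      NOT K OR NOT H = True
        NOT K = False
        NOT H = True
      NOT R = False
    ((R OR A) OR K) AND (G AND (A IMPLIES R)) = False
      (R OR A) OR K = True
        R OR A = True
      G AND (A IMPLIES R) = False
        A IMPLIES R = True
  (((A IMPLIES R) OR (NOT G OR R)) AND ((R IMPLIES A) IMPLIES (NOT R OR H))) AND (((G AND NOT A) IMPLIES NOT G) AND (NOT H AND NOT A)) = True
    ((A IMPLIES R) OR (NOT G OR R)) AND ((R IMPLIES A) IMPLIES (NOT R OR H)) = True
      (A IMPLIES R) OR (NOT G OR R) = True
        A IMPLIES R = True
        NOT G OR R = True
          NOT G = True
      (R IMPLIES A) IMPLIES (NOT R OR H) = True
        R IMPLIES A = False
        NOT R OR H = False
          NOT R = False
    ((G AND NOT A) IMPLIES NOT G) AND (NOT H AND NOT A) = True
      (G AND NOT A) IMPLIES NOT G = True
        G AND NOT A = False
          NOT A = True
        NOT G = True
      NOT H AND NOT A = True
        NOT H = True
        NOT A = True
Both conjuncts True, so the formula holds.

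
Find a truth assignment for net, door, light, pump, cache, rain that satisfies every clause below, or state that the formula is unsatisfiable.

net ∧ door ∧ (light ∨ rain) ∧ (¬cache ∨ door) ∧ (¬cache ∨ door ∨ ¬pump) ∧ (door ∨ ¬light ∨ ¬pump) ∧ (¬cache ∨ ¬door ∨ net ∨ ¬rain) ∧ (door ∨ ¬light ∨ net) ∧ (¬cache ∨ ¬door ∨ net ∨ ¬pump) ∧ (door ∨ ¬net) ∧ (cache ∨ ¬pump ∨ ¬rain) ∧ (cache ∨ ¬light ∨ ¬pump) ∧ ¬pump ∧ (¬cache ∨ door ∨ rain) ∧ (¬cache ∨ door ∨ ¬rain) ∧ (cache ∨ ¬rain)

Unit clause (net) forces net = True.
Unit clause (door) forces door = True.
Unit clause (¬pump) forces pump = False.
Set light = True.
Set cache = True.
Set rain = False.
All clauses satisfied.

net = True, door = True, light = True, pump = False, cache = True, rain = False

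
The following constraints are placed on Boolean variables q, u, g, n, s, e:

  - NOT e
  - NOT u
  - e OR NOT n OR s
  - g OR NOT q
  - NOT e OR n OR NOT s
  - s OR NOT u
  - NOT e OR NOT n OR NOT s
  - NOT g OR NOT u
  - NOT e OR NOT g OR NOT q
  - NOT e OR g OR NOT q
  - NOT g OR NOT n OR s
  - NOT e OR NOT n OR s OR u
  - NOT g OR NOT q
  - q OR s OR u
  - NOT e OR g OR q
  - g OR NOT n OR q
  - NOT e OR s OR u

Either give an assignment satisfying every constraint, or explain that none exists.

q = False, u = False, g = True, n = True, s = True, e = False

Unit clause (NOT e) forces e = False.
Unit clause (NOT u) forces u = False.
Try q = True:
  (g OR NOT q) forces g = True.
  clause (NOT g OR NOT q) is falsified — backtrack.
So q = False.
  then (q OR s OR u) forces s = True.
Set g = True.
Set n = True.
All clauses satisfied.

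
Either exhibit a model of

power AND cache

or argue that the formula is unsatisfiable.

power=T, cache=T

Both conjuncts True, so the formula holds.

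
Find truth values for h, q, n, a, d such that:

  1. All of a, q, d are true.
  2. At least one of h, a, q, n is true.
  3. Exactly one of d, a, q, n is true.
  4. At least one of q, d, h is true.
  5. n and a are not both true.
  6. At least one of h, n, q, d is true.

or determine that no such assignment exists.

Case q = True:
  (1) forces a = True.
  Constraint (3) is violated (a=T, q=T) — contradiction.
Case q = False:
  Constraint (1) is violated (q=F) — contradiction.
Both cases fail — unsatisfiable.

UNSATISFIABLE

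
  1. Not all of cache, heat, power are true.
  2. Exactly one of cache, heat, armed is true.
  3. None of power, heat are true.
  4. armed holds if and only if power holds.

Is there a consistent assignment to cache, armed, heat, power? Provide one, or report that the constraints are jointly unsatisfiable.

cache=T, armed=F, heat=F, power=F

  (1) {cache, heat, power}: 1/3 true — not all ✓
  (2) {cache, heat, armed}: 1 true — exactly one ✓
  (3) {power, heat}: 0 true — none ✓
  (4) armed=F, power=F — same ✓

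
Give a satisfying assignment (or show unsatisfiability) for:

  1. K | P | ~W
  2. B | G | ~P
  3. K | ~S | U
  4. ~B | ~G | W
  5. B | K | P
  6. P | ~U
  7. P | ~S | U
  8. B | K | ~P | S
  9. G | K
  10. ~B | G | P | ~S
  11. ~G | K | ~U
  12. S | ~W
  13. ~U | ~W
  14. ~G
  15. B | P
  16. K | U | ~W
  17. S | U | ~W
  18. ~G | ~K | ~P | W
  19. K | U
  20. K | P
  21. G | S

G = False; U = True; S = True; K = True; W = False; P = True; B = True

Unit clause (~G) forces G = False.
In (G | S) only S is left, so S = True.
In (G | K) only K is left, so K = True.
Set U = True.
  then (P | ~U) forces P = True.
  then (~U | ~W) forces W = False.
  then (B | G | ~P) forces B = True.
All clauses satisfied.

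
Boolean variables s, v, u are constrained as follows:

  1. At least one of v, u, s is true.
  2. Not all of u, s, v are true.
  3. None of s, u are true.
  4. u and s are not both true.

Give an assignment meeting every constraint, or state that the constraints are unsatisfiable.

s: False, v: True, u: False

  (1) {v, u, s}: 1 true — at least one ✓
  (2) {u, s, v}: 1/3 true — not all ✓
  (3) {s, u}: 0 true — none ✓
  (4) u=F, s=F — not both ✓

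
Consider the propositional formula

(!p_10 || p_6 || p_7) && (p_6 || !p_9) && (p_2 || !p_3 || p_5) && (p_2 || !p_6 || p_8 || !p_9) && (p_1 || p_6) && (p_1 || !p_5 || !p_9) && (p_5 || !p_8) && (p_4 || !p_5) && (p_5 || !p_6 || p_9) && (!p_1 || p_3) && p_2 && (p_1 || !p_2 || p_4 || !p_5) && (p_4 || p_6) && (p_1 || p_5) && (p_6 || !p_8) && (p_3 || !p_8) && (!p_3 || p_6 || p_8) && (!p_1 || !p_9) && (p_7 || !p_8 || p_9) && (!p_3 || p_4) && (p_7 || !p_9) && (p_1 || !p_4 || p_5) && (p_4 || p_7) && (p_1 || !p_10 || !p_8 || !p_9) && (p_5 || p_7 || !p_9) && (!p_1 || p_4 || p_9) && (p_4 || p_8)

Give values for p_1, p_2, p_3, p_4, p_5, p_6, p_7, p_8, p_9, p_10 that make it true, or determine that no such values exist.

p_1=F, p_2=T, p_3=T, p_4=T, p_5=T, p_6=T, p_7=F, p_8=F, p_9=F, p_10=T

Unit clause (p_2) forces p_2 = True.
Set p_1 = False.
  then (p_1 || p_6) forces p_6 = True.
  then (p_1 || p_5) forces p_5 = True.
  then (p_1 || !p_5 || !p_9) forces p_9 = False.
  then (p_4 || !p_5) forces p_4 = True.
Set p_3 = True.
Set p_7 = False.
  then (p_7 || !p_8 || p_9) forces p_8 = False.
Set p_10 = True.
All clauses satisfied.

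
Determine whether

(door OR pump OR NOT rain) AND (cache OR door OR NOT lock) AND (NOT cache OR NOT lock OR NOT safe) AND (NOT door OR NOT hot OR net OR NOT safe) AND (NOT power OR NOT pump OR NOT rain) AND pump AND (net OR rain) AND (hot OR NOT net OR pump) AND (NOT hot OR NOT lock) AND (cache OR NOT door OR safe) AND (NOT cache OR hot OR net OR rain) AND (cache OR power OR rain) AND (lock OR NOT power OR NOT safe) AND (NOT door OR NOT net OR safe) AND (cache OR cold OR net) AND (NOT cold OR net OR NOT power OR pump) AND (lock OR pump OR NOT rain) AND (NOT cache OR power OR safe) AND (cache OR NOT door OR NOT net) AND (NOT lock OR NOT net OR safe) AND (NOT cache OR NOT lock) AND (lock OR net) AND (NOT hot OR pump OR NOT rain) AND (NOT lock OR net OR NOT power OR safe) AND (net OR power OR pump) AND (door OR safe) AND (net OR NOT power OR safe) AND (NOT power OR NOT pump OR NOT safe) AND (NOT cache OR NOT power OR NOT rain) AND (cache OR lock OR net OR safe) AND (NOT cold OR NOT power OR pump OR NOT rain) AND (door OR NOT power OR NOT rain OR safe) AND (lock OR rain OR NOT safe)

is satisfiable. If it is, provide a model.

Unit clause (pump) forces pump = True.
Set lock = False.
  then (lock OR net) forces net = True.
Try safe = False:
  (NOT door OR NOT net OR safe) forces door = False.
  clause (door OR safe) is falsified — backtrack.
So safe = True.
  then (lock OR NOT power OR NOT safe) forces power = False.
  then (lock OR rain OR NOT safe) forces rain = True.
Set cache = True.
Set hot = True.
Set door = False.
Set cold = False.
All clauses satisfied.

lock = False, safe = True, power = False, pump = True, net = True, rain = True, cache = True, hot = True, door = False, cold = False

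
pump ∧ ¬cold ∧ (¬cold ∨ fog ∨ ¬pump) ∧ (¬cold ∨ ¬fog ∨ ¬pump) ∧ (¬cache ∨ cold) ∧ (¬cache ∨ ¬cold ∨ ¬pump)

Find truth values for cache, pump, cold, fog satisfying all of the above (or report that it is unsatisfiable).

cache = False, pump = True, cold = False, fog = True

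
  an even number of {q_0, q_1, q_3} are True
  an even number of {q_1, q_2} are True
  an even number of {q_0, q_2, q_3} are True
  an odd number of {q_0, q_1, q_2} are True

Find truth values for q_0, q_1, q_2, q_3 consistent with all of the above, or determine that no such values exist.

q_0 = True, q_1 = False, q_2 = False, q_3 = True

{q_0, q_1, q_3}: 2 true → even ✓
{q_1, q_2}: 0 true → even ✓
{q_0, q_2, q_3}: 2 true → even ✓
{q_0, q_1, q_2}: 1 true → odd ✓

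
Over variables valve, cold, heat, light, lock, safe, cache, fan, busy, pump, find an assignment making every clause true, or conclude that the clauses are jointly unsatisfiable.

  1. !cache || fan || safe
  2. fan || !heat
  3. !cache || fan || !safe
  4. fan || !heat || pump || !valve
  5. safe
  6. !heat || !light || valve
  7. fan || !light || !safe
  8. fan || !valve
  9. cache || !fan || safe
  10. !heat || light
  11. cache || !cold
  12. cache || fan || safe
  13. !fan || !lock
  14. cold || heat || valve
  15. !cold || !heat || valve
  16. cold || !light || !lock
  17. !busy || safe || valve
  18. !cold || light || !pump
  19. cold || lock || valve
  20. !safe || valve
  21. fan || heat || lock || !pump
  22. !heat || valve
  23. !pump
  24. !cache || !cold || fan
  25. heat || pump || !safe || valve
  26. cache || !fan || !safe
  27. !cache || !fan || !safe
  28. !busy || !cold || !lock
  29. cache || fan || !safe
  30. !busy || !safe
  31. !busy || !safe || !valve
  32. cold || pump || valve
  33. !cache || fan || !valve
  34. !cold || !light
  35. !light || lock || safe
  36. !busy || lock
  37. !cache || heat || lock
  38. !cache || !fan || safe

UNSATISFIABLE

Case safe = True:
  (!safe || valve) forces valve = True.
  (fan || !valve) forces fan = True.
  (!fan || !lock) forces lock = False.
  (!pump) forces pump = False.
  (cache || !fan || !safe) forces cache = True.
  Clause (!cache || !fan || !safe) is falsified — contradiction.
Case safe = False:
  Clause (safe) is falsified — contradiction.
Both cases fail, so the formula is unsatisfiable.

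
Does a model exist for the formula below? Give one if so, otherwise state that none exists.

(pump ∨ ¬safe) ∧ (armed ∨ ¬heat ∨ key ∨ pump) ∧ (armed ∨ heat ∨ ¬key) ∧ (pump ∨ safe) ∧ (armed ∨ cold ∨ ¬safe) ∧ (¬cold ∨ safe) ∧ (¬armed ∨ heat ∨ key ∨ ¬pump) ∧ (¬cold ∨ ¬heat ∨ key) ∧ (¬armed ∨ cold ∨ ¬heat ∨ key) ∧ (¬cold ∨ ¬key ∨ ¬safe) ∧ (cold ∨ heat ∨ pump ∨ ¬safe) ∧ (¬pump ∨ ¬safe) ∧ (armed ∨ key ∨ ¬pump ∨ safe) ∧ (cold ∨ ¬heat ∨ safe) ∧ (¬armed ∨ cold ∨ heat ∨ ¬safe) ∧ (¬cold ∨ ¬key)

Try pump = False:
  (pump ∨ ¬safe) forces safe = False.
  clause (pump ∨ safe) is falsified — backtrack.
So pump = True.
  then (¬pump ∨ ¬safe) forces safe = False.
  then (¬cold ∨ safe) forces cold = False.
  then (cold ∨ ¬heat ∨ safe) forces heat = False.
Try armed = False:
  (armed ∨ heat ∨ ¬key) forces key = False.
  clause (armed ∨ key ∨ ¬pump ∨ safe) is falsified — backtrack.
So armed = True.
  then (¬armed ∨ heat ∨ key ∨ ¬pump) forces key = True.
All clauses satisfied.

pump = True, heat = False, armed = True, safe = False, cold = False, key = True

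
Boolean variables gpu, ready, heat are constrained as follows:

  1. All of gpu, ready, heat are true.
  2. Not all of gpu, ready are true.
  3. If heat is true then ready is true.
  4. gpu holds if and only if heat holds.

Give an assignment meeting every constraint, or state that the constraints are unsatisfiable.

Unsatisfiable

Case ready = True:
  (1) forces gpu = True.
  Constraint (2) is violated (gpu=T, ready=T) — contradiction.
Case ready = False:
  Constraint (1) is violated (ready=F) — contradiction.
Both cases fail — unsatisfiable.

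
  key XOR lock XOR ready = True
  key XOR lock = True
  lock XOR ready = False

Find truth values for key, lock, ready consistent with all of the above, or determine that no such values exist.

key = True, lock = False, ready = False

key XOR lock XOR ready = T XOR F XOR F = True ✓
key XOR lock = T XOR F = True ✓
lock XOR ready = F XOR F = False ✓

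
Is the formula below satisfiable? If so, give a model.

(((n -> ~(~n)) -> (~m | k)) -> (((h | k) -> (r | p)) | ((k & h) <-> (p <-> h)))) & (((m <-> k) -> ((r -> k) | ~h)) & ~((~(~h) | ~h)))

No satisfying assignment exists.

The conjunct ~((~(~h) | ~h)) is unsatisfiable on its own:
  h=F: evaluates to False.
  h=T: evaluates to False.
So the whole conjunction is unsatisfiable.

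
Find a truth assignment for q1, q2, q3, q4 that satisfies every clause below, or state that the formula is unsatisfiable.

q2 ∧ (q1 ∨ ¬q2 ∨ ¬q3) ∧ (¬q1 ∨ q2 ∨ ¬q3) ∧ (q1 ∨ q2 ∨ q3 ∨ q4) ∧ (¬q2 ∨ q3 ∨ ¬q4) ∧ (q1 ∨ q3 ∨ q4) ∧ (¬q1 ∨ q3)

Unit clause (q2) forces q2 = True.
Try q1 = False:
  (q1 ∨ ¬q2 ∨ ¬q3) forces q3 = False.
  (¬q2 ∨ q3 ∨ ¬q4) forces q4 = False.
  clause (q1 ∨ q3 ∨ q4) is falsified — backtrack.
So q1 = True.
  then (¬q1 ∨ q3) forces q3 = True.
Set q4 = True.
All clauses satisfied.

q1=T, q2=T, q3=T, q4=T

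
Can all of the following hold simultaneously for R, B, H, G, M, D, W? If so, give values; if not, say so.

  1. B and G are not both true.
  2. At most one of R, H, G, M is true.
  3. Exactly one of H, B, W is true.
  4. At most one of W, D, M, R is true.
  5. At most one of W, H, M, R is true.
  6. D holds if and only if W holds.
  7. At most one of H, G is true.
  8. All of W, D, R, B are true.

The formula is unsatisfiable.

Case D = True:
  (4) with D=T forces W = False.
  Constraint (6) is violated (D=T, W=F) — contradiction.
Case D = False:
  Constraint (8) is violated (D=F) — contradiction.
Both cases fail — unsatisfiable.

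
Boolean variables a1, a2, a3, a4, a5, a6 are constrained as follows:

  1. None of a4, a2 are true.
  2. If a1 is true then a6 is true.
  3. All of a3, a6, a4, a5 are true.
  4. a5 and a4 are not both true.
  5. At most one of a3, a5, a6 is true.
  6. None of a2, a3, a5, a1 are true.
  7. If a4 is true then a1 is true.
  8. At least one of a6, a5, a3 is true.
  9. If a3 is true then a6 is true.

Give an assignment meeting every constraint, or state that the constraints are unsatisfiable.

UNSATISFIABLE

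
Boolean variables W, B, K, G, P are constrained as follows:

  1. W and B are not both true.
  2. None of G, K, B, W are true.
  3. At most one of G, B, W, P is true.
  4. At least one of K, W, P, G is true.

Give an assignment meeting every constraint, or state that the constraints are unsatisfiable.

W = False, B = False, K = False, G = False, P = True

  (1) W=F, B=F — not both ✓
  (2) {G, K, B, W}: 0 true — none ✓
  (3) {G, B, W, P}: 1 true — at most one ✓
  (4) {K, W, P, G}: 1 true — at least one ✓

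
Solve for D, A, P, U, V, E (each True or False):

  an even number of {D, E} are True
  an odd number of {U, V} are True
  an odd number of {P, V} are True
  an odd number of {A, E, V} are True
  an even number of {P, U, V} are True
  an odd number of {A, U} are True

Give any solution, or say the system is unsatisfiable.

D = True, A = False, P = True, U = True, V = False, E = True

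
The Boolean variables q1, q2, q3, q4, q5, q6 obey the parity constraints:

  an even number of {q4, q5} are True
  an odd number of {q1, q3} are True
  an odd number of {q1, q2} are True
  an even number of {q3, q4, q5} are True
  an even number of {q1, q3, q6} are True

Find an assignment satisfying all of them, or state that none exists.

q1=T; q2=F; q3=F; q4=F; q5=F; q6=T

{q4, q5}: 0 true → even ✓
{q1, q3}: 1 true → odd ✓
{q1, q2}: 1 true → odd ✓
{q3, q4, q5}: 0 true → even ✓
{q1, q3, q6}: 2 true → even ✓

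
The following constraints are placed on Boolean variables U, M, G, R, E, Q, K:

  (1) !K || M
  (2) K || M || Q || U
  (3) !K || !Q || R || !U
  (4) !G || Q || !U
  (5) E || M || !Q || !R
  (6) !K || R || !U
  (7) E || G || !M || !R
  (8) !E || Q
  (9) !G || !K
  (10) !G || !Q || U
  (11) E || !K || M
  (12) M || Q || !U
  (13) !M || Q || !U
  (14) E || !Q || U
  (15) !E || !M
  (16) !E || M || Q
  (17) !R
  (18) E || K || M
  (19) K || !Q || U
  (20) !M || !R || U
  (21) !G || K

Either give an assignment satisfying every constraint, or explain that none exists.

U = False; M = True; G = False; R = False; E = False; Q = False; K = False

Unit clause (!R) forces R = False.
Set U = False.
Try M = False:
  (!K || M) forces K = False.
  (K || M || Q || U) forces Q = True.
  clause (K || !Q || U) is falsified — backtrack.
So M = True.
  then (!E || !M) forces E = False.
  then (E || !Q || U) forces Q = False.
Set G = False.
Set K = False.
All clauses satisfied.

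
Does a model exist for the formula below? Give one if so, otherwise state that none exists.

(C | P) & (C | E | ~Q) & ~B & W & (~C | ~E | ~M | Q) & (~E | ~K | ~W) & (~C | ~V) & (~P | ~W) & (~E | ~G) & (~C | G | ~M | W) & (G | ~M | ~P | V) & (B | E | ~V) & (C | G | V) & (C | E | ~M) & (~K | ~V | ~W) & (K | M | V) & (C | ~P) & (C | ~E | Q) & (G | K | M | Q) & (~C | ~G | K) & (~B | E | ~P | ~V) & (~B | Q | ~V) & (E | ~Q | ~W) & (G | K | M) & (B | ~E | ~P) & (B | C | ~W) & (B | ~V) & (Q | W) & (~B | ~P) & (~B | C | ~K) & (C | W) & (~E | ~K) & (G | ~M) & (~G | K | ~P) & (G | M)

V = False; Q = False; P = False; G = True; M = True; K = True; E = False; W = True; C = True; B = False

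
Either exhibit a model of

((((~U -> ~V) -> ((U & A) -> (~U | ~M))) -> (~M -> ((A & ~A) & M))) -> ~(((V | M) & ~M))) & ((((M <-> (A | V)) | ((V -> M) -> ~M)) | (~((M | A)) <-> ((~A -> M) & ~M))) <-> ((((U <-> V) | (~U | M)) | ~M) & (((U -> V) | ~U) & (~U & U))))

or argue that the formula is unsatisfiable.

UNSATISFIABLE

The conjunct (((M <-> (A | V)) | ((V -> M) -> ~M)) | (~((M | A)) <-> ((~A -> M) & ~M))) <-> ((((U <-> V) | (~U | M)) | ~M) & (((U -> V) | ~U) & (~U & U))) is unsatisfiable on its own:
  M = True: simplifies to ((U -> V) | ~U) & (~U & U).
    U = True: the conjunct ~U is False.
    U = False: the conjunct U is False.
  M = False: simplifies to ((U -> V) | ~U) & (~U & U).
    U = True: the conjunct ~U is False.
    U = False: the conjunct U is False.
So the whole conjunction is unsatisfiable.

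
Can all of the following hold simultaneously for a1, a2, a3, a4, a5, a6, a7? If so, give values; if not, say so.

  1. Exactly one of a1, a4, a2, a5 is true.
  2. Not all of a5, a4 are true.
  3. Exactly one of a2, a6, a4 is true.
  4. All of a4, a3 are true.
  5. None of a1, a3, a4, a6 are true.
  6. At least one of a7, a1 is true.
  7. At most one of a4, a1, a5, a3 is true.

Case a3 = True:
  Constraint (5) is violated (a3=T) — contradiction.
Case a3 = False:
  Constraint (4) is violated (a3=F) — contradiction.
Both cases fail — unsatisfiable.

Unsatisfiable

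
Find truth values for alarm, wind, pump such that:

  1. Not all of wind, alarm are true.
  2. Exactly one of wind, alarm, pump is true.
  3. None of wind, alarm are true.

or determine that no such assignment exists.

alarm=F, wind=F, pump=T

  (1) {wind, alarm}: 0/2 true — not all ✓
  (2) {wind, alarm, pump}: 1 true — exactly one ✓
  (3) {wind, alarm}: 0 true — none ✓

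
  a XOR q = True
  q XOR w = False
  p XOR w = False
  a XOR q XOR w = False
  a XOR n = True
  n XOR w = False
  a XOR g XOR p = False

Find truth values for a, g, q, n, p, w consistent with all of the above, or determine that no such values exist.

a=F, g=T, q=T, n=T, p=T, w=T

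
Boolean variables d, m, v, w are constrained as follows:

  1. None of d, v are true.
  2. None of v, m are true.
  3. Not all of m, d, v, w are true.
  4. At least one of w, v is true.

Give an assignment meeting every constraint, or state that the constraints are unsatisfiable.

d = False, m = False, v = False, w = True

  (1) {d, v}: 0 true — none ✓
  (2) {v, m}: 0 true — none ✓
  (3) {m, d, v, w}: 1/4 true — not all ✓
  (4) {w, v}: 1 true — at least one ✓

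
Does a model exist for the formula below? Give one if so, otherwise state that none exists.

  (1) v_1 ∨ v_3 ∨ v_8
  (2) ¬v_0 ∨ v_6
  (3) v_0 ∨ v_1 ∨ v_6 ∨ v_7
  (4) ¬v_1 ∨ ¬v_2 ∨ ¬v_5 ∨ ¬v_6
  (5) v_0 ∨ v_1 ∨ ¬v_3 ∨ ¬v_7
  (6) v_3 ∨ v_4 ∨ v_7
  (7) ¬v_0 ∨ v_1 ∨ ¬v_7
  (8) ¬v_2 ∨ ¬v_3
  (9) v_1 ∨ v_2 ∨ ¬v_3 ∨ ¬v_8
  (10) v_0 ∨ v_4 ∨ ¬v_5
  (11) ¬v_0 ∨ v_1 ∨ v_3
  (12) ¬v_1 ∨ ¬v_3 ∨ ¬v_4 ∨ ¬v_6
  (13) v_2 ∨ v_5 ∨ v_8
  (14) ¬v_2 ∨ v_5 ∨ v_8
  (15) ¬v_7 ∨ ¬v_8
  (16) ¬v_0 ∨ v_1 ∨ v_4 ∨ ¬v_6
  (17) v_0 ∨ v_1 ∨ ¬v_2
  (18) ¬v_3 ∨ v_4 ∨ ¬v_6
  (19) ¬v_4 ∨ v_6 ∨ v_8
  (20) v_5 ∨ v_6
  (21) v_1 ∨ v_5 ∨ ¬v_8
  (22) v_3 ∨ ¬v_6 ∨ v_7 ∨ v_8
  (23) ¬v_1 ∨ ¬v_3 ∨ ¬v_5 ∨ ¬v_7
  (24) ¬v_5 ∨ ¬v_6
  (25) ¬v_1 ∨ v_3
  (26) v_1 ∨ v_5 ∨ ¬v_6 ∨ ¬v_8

v_0: False; v_1: True; v_2: False; v_3: True; v_4: True; v_5: True; v_6: False; v_7: False; v_8: True

Set v_0 = False.
Set v_1 = True.
  then (¬v_1 ∨ v_3) forces v_3 = True.
  then (¬v_2 ∨ ¬v_3) forces v_2 = False.
Try v_4 = False:
  (v_0 ∨ v_4 ∨ ¬v_5) forces v_5 = False.
  (v_2 ∨ v_5 ∨ v_8) forces v_8 = True.
  (¬v_7 ∨ ¬v_8) forces v_7 = False.
  (¬v_3 ∨ v_4 ∨ ¬v_6) forces v_6 = False.
  clause (v_5 ∨ v_6) is falsified — backtrack.
So v_4 = True.
  then (¬v_1 ∨ ¬v_3 ∨ ¬v_4 ∨ ¬v_6) forces v_6 = False.
  then (¬v_4 ∨ v_6 ∨ v_8) forces v_8 = True.
  then (v_5 ∨ v_6) forces v_5 = True.
  then (¬v_1 ∨ ¬v_3 ∨ ¬v_5 ∨ ¬v_7) forces v_7 = False.
All clauses satisfied.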